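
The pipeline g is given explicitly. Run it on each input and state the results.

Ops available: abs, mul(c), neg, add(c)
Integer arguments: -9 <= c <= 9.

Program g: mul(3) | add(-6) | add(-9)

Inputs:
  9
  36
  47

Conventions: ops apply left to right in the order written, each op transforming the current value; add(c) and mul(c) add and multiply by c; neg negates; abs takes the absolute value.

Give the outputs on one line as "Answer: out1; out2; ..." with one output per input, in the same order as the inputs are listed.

12; 93; 126

Execution, op by op:
  9 -> 27 -> 21 -> 12
  36 -> 108 -> 102 -> 93
  47 -> 141 -> 135 -> 126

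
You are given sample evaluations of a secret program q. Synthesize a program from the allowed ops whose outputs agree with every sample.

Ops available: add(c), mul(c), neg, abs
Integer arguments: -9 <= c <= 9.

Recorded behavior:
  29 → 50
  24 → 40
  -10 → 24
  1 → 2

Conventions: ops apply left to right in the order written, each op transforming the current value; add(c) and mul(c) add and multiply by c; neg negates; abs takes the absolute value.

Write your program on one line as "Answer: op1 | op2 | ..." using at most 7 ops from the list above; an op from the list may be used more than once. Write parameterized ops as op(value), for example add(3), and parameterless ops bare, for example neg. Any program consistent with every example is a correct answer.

neg | add(3) | abs | mul(-2) | add(2) | abs

Check, running the answer program on each example:
  29 -> -29 -> -26 -> 26 -> -52 -> -50 -> 50
  24 -> -24 -> -21 -> 21 -> -42 -> -40 -> 40
  -10 -> 10 -> 13 -> 13 -> -26 -> -24 -> 24
  1 -> -1 -> 2 -> 2 -> -4 -> -2 -> 2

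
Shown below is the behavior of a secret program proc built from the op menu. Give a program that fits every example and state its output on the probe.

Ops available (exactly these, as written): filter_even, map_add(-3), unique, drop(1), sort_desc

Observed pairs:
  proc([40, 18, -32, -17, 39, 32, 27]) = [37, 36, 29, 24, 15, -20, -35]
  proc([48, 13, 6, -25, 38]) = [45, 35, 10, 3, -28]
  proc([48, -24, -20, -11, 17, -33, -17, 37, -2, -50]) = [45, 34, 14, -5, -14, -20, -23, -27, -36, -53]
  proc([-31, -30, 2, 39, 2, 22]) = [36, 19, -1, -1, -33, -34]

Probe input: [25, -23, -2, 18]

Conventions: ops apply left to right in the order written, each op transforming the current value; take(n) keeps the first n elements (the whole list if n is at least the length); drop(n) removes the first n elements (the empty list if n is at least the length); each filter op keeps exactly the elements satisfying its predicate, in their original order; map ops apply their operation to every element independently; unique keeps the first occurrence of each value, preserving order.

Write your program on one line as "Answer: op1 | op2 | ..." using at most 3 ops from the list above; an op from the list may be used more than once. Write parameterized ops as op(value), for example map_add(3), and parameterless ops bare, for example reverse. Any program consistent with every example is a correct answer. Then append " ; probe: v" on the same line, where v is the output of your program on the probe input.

map_add(-3) | sort_desc ; probe: [22, 15, -5, -26]

Check, running the answer program on each example:
  [40, 18, -32, -17, 39, 32, 27] -> [37, 15, -35, -20, 36, 29, 24] -> [37, 36, 29, 24, 15, -20, -35]
  [48, 13, 6, -25, 38] -> [45, 10, 3, -28, 35] -> [45, 35, 10, 3, -28]
  [48, -24, -20, -11, 17, -33, -17, 37, -2, -50] -> [45, -27, -23, -14, 14, -36, -20, 34, -5, -53] -> [45, 34, 14, -5, -14, -20, -23, -27, -36, -53]
  [-31, -30, 2, 39, 2, 22] -> [-34, -33, -1, 36, -1, 19] -> [36, 19, -1, -1, -33, -34]
  probe: [25, -23, -2, 18] -> [22, -26, -5, 15] -> [22, 15, -5, -26]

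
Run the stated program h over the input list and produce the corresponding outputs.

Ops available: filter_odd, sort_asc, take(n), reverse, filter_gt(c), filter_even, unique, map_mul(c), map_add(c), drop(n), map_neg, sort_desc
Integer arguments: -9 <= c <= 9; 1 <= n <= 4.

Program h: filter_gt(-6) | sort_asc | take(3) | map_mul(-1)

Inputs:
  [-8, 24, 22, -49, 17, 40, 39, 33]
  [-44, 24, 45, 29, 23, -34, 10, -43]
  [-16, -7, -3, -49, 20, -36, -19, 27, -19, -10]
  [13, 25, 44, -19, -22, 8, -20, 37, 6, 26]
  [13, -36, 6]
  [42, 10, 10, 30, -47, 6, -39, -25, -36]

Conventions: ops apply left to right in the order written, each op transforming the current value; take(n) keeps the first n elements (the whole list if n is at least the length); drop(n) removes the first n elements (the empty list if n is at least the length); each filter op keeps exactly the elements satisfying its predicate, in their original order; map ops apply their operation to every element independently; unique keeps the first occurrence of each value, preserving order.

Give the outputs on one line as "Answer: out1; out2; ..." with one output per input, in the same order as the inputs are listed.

[-17, -22, -24]; [-10, -23, -24]; [3, -20, -27]; [-6, -8, -13]; [-6, -13]; [-6, -10, -10]

Execution, op by op:
  [-8, 24, 22, -49, 17, 40, 39, 33] -> [24, 22, 17, 40, 39, 33] -> [17, 22, 24, 33, 39, 40] -> [17, 22, 24] -> [-17, -22, -24]
  [-44, 24, 45, 29, 23, -34, 10, -43] -> [24, 45, 29, 23, 10] -> [10, 23, 24, 29, 45] -> [10, 23, 24] -> [-10, -23, -24]
  [-16, -7, -3, -49, 20, -36, -19, 27, -19, -10] -> [-3, 20, 27] -> [-3, 20, 27] -> [-3, 20, 27] -> [3, -20, -27]
  [13, 25, 44, -19, -22, 8, -20, 37, 6, 26] -> [13, 25, 44, 8, 37, 6, 26] -> [6, 8, 13, 25, 26, 37, 44] -> [6, 8, 13] -> [-6, -8, -13]
  [13, -36, 6] -> [13, 6] -> [6, 13] -> [6, 13] -> [-6, -13]
  [42, 10, 10, 30, -47, 6, -39, -25, -36] -> [42, 10, 10, 30, 6] -> [6, 10, 10, 30, 42] -> [6, 10, 10] -> [-6, -10, -10]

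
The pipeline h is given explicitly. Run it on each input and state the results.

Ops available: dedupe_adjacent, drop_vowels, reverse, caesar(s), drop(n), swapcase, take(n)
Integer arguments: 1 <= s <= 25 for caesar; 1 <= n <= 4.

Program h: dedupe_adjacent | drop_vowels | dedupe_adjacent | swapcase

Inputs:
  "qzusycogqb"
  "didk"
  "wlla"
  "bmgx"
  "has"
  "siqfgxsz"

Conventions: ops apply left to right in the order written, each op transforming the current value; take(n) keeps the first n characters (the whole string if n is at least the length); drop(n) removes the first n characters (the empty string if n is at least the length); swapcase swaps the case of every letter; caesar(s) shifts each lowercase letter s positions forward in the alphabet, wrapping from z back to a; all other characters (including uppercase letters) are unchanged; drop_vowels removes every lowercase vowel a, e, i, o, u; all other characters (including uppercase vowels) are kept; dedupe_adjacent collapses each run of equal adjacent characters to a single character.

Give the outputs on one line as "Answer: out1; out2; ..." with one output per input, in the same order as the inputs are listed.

Execution, op by op:
  "qzusycogqb" -> "qzusycogqb" -> "qzsycgqb" -> "qzsycgqb" -> "QZSYCGQB"
  "didk" -> "didk" -> "ddk" -> "dk" -> "DK"
  "wlla" -> "wla" -> "wl" -> "wl" -> "WL"
  "bmgx" -> "bmgx" -> "bmgx" -> "bmgx" -> "BMGX"
  "has" -> "has" -> "hs" -> "hs" -> "HS"
  "siqfgxsz" -> "siqfgxsz" -> "sqfgxsz" -> "sqfgxsz" -> "SQFGXSZ"

"QZSYCGQB"; "DK"; "WL"; "BMGX"; "HS"; "SQFGXSZ"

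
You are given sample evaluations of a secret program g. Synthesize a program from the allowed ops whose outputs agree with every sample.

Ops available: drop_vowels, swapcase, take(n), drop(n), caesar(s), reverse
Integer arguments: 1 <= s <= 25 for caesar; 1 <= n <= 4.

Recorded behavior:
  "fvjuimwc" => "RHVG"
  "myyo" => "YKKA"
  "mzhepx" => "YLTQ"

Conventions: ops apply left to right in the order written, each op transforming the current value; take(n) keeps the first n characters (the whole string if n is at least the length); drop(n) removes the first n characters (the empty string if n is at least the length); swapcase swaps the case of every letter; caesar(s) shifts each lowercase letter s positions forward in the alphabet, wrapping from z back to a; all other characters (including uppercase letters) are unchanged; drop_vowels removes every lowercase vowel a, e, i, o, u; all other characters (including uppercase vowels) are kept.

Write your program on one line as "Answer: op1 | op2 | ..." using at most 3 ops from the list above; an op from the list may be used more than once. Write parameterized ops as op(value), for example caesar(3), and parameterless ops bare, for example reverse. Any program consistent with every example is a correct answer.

take(4) | caesar(12) | swapcase

Check, running the answer program on each example:
  "fvjuimwc" -> "fvju" -> "rhvg" -> "RHVG"
  "myyo" -> "myyo" -> "ykka" -> "YKKA"
  "mzhepx" -> "mzhe" -> "yltq" -> "YLTQ"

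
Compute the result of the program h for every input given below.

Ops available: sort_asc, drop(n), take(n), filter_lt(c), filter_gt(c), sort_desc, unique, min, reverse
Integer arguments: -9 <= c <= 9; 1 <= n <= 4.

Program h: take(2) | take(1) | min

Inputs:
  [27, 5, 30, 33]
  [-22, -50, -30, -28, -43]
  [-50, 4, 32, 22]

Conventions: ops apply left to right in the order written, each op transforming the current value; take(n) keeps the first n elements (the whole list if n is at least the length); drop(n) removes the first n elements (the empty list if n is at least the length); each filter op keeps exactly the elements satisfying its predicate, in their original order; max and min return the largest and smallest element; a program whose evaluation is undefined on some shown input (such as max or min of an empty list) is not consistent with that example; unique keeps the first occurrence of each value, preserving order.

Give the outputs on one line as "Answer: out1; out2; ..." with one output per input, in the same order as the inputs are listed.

27; -22; -50

Execution, op by op:
  [27, 5, 30, 33] -> [27, 5] -> [27] -> 27
  [-22, -50, -30, -28, -43] -> [-22, -50] -> [-22] -> -22
  [-50, 4, 32, 22] -> [-50, 4] -> [-50] -> -50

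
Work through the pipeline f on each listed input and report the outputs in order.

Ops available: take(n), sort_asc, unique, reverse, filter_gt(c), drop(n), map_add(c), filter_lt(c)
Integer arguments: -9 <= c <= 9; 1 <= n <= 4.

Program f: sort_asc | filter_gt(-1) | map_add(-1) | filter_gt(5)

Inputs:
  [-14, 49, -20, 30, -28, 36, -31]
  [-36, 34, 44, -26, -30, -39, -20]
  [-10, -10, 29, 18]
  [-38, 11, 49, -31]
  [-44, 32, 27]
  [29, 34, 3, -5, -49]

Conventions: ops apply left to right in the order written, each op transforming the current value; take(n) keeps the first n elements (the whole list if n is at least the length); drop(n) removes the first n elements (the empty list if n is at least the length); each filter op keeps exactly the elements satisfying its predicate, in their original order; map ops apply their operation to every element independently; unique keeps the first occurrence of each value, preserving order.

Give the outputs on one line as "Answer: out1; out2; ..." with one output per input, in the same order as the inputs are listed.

[29, 35, 48]; [33, 43]; [17, 28]; [10, 48]; [26, 31]; [28, 33]

Execution, op by op:
  [-14, 49, -20, 30, -28, 36, -31] -> [-31, -28, -20, -14, 30, 36, 49] -> [30, 36, 49] -> [29, 35, 48] -> [29, 35, 48]
  [-36, 34, 44, -26, -30, -39, -20] -> [-39, -36, -30, -26, -20, 34, 44] -> [34, 44] -> [33, 43] -> [33, 43]
  [-10, -10, 29, 18] -> [-10, -10, 18, 29] -> [18, 29] -> [17, 28] -> [17, 28]
  [-38, 11, 49, -31] -> [-38, -31, 11, 49] -> [11, 49] -> [10, 48] -> [10, 48]
  [-44, 32, 27] -> [-44, 27, 32] -> [27, 32] -> [26, 31] -> [26, 31]
  [29, 34, 3, -5, -49] -> [-49, -5, 3, 29, 34] -> [3, 29, 34] -> [2, 28, 33] -> [28, 33]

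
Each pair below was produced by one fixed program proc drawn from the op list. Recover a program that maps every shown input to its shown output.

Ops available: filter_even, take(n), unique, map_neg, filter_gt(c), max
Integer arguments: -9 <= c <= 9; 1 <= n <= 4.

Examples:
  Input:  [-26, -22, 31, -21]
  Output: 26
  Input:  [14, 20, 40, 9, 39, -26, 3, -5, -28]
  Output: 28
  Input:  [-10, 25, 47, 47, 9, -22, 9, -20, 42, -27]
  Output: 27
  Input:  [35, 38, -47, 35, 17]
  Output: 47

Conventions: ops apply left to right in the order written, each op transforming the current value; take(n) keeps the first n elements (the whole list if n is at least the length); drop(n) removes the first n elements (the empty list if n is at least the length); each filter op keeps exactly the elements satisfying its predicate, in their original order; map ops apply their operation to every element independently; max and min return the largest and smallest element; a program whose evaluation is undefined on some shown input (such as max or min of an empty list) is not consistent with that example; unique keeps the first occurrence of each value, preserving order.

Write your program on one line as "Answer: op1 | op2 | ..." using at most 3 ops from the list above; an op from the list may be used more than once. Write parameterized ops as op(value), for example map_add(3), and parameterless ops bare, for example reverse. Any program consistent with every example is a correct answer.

map_neg | max

Check, running the answer program on each example:
  [-26, -22, 31, -21] -> [26, 22, -31, 21] -> 26
  [14, 20, 40, 9, 39, -26, 3, -5, -28] -> [-14, -20, -40, -9, -39, 26, -3, 5, 28] -> 28
  [-10, 25, 47, 47, 9, -22, 9, -20, 42, -27] -> [10, -25, -47, -47, -9, 22, -9, 20, -42, 27] -> 27
  [35, 38, -47, 35, 17] -> [-35, -38, 47, -35, -17] -> 47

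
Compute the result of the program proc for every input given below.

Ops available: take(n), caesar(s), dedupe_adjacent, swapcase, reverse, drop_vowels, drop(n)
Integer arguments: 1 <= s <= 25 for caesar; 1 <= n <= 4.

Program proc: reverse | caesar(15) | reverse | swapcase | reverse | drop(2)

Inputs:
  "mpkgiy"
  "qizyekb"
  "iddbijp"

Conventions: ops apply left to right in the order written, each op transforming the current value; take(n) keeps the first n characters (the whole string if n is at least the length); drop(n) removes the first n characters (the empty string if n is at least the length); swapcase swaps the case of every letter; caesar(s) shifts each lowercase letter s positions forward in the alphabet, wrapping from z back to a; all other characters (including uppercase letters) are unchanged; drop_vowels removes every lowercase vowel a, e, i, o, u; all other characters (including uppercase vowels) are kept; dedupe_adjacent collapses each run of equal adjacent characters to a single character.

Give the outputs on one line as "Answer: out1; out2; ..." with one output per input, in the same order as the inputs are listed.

Execution, op by op:
  "mpkgiy" -> "yigkpm" -> "nxvzeb" -> "bezvxn" -> "BEZVXN" -> "NXVZEB" -> "VZEB"
  "qizyekb" -> "bkeyziq" -> "qztnoxf" -> "fxontzq" -> "FXONTZQ" -> "QZTNOXF" -> "TNOXF"
  "iddbijp" -> "pjibddi" -> "eyxqssx" -> "xssqxye" -> "XSSQXYE" -> "EYXQSSX" -> "XQSSX"

"VZEB"; "TNOXF"; "XQSSX"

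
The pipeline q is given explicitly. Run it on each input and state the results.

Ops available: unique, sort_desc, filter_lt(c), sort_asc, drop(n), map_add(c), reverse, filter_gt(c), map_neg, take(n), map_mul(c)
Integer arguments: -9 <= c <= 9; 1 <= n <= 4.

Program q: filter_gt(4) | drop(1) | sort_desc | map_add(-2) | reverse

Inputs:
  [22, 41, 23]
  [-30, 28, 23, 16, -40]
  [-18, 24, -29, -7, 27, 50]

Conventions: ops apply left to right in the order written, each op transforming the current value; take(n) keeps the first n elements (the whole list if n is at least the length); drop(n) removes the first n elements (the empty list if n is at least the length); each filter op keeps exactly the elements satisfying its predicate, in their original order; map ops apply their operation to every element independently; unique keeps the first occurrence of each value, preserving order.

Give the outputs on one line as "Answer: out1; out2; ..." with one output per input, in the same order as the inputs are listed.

Execution, op by op:
  [22, 41, 23] -> [22, 41, 23] -> [41, 23] -> [41, 23] -> [39, 21] -> [21, 39]
  [-30, 28, 23, 16, -40] -> [28, 23, 16] -> [23, 16] -> [23, 16] -> [21, 14] -> [14, 21]
  [-18, 24, -29, -7, 27, 50] -> [24, 27, 50] -> [27, 50] -> [50, 27] -> [48, 25] -> [25, 48]

[21, 39]; [14, 21]; [25, 48]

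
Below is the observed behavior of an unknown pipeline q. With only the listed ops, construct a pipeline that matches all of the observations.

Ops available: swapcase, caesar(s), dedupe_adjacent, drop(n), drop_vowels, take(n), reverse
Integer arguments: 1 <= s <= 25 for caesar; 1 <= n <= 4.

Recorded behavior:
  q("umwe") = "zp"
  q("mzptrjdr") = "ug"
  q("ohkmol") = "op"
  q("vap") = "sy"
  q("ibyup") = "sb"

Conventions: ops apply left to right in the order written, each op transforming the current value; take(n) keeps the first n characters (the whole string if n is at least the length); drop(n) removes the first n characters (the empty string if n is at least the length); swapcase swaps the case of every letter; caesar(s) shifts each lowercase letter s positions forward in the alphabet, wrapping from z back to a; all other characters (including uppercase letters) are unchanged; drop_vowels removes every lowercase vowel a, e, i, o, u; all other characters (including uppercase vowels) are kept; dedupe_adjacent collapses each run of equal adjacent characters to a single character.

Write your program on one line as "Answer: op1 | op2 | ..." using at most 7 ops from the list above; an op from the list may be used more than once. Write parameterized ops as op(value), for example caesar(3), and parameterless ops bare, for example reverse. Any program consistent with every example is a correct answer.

drop_vowels | swapcase | reverse | take(2) | swapcase | caesar(3)

Check, running the answer program on each example:
  "umwe" -> "mw" -> "MW" -> "WM" -> "WM" -> "wm" -> "zp"
  "mzptrjdr" -> "mzptrjdr" -> "MZPTRJDR" -> "RDJRTPZM" -> "RD" -> "rd" -> "ug"
  "ohkmol" -> "hkml" -> "HKML" -> "LMKH" -> "LM" -> "lm" -> "op"
  "vap" -> "vp" -> "VP" -> "PV" -> "PV" -> "pv" -> "sy"
  "ibyup" -> "byp" -> "BYP" -> "PYB" -> "PY" -> "py" -> "sb"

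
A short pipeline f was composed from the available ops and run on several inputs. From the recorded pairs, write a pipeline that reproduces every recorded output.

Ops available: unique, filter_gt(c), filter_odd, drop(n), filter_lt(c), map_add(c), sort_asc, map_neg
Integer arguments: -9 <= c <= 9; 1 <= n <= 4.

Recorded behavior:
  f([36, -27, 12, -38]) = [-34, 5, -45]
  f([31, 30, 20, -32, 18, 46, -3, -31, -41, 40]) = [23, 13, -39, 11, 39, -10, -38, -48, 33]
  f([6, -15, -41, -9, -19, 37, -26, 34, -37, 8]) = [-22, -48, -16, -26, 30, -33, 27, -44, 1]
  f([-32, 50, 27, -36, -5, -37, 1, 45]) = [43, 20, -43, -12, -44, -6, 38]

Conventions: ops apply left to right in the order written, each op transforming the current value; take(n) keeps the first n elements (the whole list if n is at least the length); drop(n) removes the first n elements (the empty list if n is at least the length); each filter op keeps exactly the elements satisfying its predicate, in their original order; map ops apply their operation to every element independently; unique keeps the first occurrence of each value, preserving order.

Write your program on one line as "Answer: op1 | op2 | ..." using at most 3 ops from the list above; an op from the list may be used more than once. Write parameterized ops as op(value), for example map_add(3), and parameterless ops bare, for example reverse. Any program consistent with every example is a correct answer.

drop(1) | map_add(-7)

Check, running the answer program on each example:
  [36, -27, 12, -38] -> [-27, 12, -38] -> [-34, 5, -45]
  [31, 30, 20, -32, 18, 46, -3, -31, -41, 40] -> [30, 20, -32, 18, 46, -3, -31, -41, 40] -> [23, 13, -39, 11, 39, -10, -38, -48, 33]
  [6, -15, -41, -9, -19, 37, -26, 34, -37, 8] -> [-15, -41, -9, -19, 37, -26, 34, -37, 8] -> [-22, -48, -16, -26, 30, -33, 27, -44, 1]
  [-32, 50, 27, -36, -5, -37, 1, 45] -> [50, 27, -36, -5, -37, 1, 45] -> [43, 20, -43, -12, -44, -6, 38]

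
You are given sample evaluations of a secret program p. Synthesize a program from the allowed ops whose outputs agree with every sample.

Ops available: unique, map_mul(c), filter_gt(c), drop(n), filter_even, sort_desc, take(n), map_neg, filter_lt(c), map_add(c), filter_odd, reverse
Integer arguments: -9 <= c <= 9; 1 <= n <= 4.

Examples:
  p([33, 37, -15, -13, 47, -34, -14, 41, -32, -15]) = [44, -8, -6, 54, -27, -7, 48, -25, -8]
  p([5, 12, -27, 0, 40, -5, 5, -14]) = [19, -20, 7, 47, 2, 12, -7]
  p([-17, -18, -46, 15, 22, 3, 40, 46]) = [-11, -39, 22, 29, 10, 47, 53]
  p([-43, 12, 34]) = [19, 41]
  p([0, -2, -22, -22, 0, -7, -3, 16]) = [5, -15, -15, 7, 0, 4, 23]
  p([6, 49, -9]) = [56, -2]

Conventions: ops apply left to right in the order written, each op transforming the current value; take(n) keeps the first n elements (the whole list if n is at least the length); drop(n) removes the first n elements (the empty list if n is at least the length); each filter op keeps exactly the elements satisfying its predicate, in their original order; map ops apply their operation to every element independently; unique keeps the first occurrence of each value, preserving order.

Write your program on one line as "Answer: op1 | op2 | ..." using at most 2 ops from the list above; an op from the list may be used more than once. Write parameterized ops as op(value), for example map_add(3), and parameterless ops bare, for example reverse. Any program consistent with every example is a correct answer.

map_add(7) | drop(1)

Check, running the answer program on each example:
  [33, 37, -15, -13, 47, -34, -14, 41, -32, -15] -> [40, 44, -8, -6, 54, -27, -7, 48, -25, -8] -> [44, -8, -6, 54, -27, -7, 48, -25, -8]
  [5, 12, -27, 0, 40, -5, 5, -14] -> [12, 19, -20, 7, 47, 2, 12, -7] -> [19, -20, 7, 47, 2, 12, -7]
  [-17, -18, -46, 15, 22, 3, 40, 46] -> [-10, -11, -39, 22, 29, 10, 47, 53] -> [-11, -39, 22, 29, 10, 47, 53]
  [-43, 12, 34] -> [-36, 19, 41] -> [19, 41]
  [0, -2, -22, -22, 0, -7, -3, 16] -> [7, 5, -15, -15, 7, 0, 4, 23] -> [5, -15, -15, 7, 0, 4, 23]
  [6, 49, -9] -> [13, 56, -2] -> [56, -2]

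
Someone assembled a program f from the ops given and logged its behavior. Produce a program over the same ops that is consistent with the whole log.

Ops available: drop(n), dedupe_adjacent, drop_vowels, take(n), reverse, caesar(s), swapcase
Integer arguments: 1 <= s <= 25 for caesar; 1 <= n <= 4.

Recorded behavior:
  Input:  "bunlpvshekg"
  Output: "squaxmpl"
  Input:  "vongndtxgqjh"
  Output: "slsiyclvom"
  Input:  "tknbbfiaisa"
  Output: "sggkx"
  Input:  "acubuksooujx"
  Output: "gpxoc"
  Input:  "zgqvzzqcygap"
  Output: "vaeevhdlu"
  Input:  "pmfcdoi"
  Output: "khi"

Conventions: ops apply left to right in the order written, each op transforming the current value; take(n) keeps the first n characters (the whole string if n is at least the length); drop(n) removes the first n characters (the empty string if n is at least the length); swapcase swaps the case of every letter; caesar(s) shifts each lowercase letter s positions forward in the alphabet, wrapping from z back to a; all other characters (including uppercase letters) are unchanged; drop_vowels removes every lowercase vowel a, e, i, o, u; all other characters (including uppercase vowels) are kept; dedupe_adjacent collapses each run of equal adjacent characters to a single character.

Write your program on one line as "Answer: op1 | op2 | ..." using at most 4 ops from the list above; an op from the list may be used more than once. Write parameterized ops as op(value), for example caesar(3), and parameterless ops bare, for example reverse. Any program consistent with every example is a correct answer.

drop(2) | drop_vowels | caesar(10) | caesar(21)

Check, running the answer program on each example:
  "bunlpvshekg" -> "nlpvshekg" -> "nlpvshkg" -> "xvzfcruq" -> "squaxmpl"
  "vongndtxgqjh" -> "ngndtxgqjh" -> "ngndtxgqjh" -> "xqxndhqatr" -> "slsiyclvom"
  "tknbbfiaisa" -> "nbbfiaisa" -> "nbbfs" -> "xllpc" -> "sggkx"
  "acubuksooujx" -> "ubuksooujx" -> "bksjx" -> "lucth" -> "gpxoc"
  "zgqvzzqcygap" -> "qvzzqcygap" -> "qvzzqcygp" -> "afjjamiqz" -> "vaeevhdlu"
  "pmfcdoi" -> "fcdoi" -> "fcd" -> "pmn" -> "khi"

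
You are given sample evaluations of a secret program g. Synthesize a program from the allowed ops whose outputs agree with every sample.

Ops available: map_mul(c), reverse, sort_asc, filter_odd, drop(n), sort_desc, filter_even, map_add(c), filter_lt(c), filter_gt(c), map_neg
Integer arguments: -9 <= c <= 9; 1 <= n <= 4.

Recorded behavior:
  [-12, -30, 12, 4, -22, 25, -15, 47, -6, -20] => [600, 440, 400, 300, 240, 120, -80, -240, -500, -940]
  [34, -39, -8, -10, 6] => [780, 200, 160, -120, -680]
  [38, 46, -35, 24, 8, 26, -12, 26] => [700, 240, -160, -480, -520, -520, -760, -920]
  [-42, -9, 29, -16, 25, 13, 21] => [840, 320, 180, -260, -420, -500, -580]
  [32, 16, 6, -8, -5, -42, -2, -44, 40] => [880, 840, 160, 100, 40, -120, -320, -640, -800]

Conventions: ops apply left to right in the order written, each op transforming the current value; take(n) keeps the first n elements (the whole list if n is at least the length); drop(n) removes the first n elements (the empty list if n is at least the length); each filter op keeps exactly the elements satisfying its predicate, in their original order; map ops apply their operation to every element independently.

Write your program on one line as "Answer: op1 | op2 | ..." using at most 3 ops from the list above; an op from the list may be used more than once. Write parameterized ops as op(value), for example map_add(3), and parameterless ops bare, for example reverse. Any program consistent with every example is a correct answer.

sort_asc | map_mul(5) | map_mul(-4)

Check, running the answer program on each example:
  [-12, -30, 12, 4, -22, 25, -15, 47, -6, -20] -> [-30, -22, -20, -15, -12, -6, 4, 12, 25, 47] -> [-150, -110, -100, -75, -60, -30, 20, 60, 125, 235] -> [600, 440, 400, 300, 240, 120, -80, -240, -500, -940]
  [34, -39, -8, -10, 6] -> [-39, -10, -8, 6, 34] -> [-195, -50, -40, 30, 170] -> [780, 200, 160, -120, -680]
  [38, 46, -35, 24, 8, 26, -12, 26] -> [-35, -12, 8, 24, 26, 26, 38, 46] -> [-175, -60, 40, 120, 130, 130, 190, 230] -> [700, 240, -160, -480, -520, -520, -760, -920]
  [-42, -9, 29, -16, 25, 13, 21] -> [-42, -16, -9, 13, 21, 25, 29] -> [-210, -80, -45, 65, 105, 125, 145] -> [840, 320, 180, -260, -420, -500, -580]
  [32, 16, 6, -8, -5, -42, -2, -44, 40] -> [-44, -42, -8, -5, -2, 6, 16, 32, 40] -> [-220, -210, -40, -25, -10, 30, 80, 160, 200] -> [880, 840, 160, 100, 40, -120, -320, -640, -800]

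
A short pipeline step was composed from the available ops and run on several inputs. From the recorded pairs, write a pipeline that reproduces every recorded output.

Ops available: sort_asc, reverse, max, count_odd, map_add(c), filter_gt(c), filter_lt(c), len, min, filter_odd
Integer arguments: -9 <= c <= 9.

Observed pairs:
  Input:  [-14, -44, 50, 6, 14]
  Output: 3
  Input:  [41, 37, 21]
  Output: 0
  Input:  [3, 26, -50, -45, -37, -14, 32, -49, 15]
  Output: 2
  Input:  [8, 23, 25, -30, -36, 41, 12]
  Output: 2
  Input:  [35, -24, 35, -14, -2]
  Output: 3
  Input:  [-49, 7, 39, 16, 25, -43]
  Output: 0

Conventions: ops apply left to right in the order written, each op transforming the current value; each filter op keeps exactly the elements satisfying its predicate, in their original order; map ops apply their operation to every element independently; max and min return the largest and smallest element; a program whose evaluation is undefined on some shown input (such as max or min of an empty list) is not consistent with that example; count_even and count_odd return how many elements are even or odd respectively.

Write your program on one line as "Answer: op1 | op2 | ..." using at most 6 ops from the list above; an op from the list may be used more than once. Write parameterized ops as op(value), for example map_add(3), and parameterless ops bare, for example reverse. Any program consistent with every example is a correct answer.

reverse | map_add(-7) | filter_lt(1) | filter_odd | len

Check, running the answer program on each example:
  [-14, -44, 50, 6, 14] -> [14, 6, 50, -44, -14] -> [7, -1, 43, -51, -21] -> [-1, -51, -21] -> [-1, -51, -21] -> 3
  [41, 37, 21] -> [21, 37, 41] -> [14, 30, 34] -> [] -> [] -> 0
  [3, 26, -50, -45, -37, -14, 32, -49, 15] -> [15, -49, 32, -14, -37, -45, -50, 26, 3] -> [8, -56, 25, -21, -44, -52, -57, 19, -4] -> [-56, -21, -44, -52, -57, -4] -> [-21, -57] -> 2
  [8, 23, 25, -30, -36, 41, 12] -> [12, 41, -36, -30, 25, 23, 8] -> [5, 34, -43, -37, 18, 16, 1] -> [-43, -37] -> [-43, -37] -> 2
  [35, -24, 35, -14, -2] -> [-2, -14, 35, -24, 35] -> [-9, -21, 28, -31, 28] -> [-9, -21, -31] -> [-9, -21, -31] -> 3
  [-49, 7, 39, 16, 25, -43] -> [-43, 25, 16, 39, 7, -49] -> [-50, 18, 9, 32, 0, -56] -> [-50, 0, -56] -> [] -> 0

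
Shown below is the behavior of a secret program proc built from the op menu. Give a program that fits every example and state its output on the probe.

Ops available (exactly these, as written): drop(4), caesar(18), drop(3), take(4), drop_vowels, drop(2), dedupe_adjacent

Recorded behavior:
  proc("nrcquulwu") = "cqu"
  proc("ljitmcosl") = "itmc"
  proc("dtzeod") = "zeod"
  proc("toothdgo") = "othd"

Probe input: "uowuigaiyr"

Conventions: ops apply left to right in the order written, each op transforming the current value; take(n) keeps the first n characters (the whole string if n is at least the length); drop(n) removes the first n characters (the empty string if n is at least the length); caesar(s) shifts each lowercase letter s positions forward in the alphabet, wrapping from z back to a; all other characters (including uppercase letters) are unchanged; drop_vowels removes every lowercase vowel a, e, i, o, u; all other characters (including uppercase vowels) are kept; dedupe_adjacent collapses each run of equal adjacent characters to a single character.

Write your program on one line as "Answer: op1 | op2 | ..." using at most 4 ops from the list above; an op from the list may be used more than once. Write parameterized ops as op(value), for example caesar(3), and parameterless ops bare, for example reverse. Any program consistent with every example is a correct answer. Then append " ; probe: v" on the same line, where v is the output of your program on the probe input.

drop(2) | take(4) | dedupe_adjacent ; probe: "wuig"

Check, running the answer program on each example:
  "nrcquulwu" -> "cquulwu" -> "cquu" -> "cqu"
  "ljitmcosl" -> "itmcosl" -> "itmc" -> "itmc"
  "dtzeod" -> "zeod" -> "zeod" -> "zeod"
  "toothdgo" -> "othdgo" -> "othd" -> "othd"
  probe: "uowuigaiyr" -> "wuigaiyr" -> "wuig" -> "wuig"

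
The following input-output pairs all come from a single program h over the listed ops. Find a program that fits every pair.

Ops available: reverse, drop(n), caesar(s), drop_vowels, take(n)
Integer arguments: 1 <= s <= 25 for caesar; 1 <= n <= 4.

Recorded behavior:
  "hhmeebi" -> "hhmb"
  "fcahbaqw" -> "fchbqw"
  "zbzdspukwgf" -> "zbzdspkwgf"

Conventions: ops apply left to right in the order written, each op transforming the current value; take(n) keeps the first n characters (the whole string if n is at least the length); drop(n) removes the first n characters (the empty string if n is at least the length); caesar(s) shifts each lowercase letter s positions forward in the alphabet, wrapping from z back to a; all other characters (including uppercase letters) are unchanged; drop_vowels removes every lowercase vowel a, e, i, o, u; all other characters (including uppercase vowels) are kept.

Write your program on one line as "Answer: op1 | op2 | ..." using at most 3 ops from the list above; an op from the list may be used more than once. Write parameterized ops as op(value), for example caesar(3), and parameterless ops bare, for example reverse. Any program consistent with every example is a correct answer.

reverse | drop_vowels | reverse

Check, running the answer program on each example:
  "hhmeebi" -> "ibeemhh" -> "bmhh" -> "hhmb"
  "fcahbaqw" -> "wqabhacf" -> "wqbhcf" -> "fchbqw"
  "zbzdspukwgf" -> "fgwkupsdzbz" -> "fgwkpsdzbz" -> "zbzdspkwgf"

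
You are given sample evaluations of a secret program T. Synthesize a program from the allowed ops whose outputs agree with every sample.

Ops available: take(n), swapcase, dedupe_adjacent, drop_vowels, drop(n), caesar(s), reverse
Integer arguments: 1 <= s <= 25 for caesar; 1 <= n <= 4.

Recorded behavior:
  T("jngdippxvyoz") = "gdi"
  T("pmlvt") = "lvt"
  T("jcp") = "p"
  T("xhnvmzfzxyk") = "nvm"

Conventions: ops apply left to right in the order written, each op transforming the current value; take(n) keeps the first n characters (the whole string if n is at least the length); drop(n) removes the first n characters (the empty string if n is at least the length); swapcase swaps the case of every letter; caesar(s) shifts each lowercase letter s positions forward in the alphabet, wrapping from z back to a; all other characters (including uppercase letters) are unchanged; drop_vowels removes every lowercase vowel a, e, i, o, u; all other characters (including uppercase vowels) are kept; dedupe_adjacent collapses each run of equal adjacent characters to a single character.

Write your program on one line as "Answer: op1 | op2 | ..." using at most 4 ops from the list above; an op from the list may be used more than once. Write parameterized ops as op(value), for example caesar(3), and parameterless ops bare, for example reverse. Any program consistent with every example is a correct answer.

swapcase | drop(2) | take(3) | swapcase

Check, running the answer program on each example:
  "jngdippxvyoz" -> "JNGDIPPXVYOZ" -> "GDIPPXVYOZ" -> "GDI" -> "gdi"
  "pmlvt" -> "PMLVT" -> "LVT" -> "LVT" -> "lvt"
  "jcp" -> "JCP" -> "P" -> "P" -> "p"
  "xhnvmzfzxyk" -> "XHNVMZFZXYK" -> "NVMZFZXYK" -> "NVM" -> "nvm"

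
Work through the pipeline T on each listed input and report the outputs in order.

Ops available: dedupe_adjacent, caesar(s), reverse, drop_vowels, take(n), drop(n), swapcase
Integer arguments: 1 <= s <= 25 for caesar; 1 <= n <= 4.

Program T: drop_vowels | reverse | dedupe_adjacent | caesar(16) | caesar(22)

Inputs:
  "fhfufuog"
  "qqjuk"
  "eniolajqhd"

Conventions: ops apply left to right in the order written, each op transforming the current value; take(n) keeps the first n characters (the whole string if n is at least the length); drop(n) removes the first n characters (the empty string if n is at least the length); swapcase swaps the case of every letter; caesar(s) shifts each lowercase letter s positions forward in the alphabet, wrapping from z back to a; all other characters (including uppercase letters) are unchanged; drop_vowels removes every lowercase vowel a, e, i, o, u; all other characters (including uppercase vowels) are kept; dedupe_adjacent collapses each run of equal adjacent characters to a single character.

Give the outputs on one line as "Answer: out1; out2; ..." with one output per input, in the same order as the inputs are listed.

Execution, op by op:
  "fhfufuog" -> "fhffg" -> "gffhf" -> "gfhf" -> "wvxv" -> "srtr"
  "qqjuk" -> "qqjk" -> "kjqq" -> "kjq" -> "azg" -> "wvc"
  "eniolajqhd" -> "nljqhd" -> "dhqjln" -> "dhqjln" -> "txgzbd" -> "ptcvxz"

"srtr"; "wvc"; "ptcvxz"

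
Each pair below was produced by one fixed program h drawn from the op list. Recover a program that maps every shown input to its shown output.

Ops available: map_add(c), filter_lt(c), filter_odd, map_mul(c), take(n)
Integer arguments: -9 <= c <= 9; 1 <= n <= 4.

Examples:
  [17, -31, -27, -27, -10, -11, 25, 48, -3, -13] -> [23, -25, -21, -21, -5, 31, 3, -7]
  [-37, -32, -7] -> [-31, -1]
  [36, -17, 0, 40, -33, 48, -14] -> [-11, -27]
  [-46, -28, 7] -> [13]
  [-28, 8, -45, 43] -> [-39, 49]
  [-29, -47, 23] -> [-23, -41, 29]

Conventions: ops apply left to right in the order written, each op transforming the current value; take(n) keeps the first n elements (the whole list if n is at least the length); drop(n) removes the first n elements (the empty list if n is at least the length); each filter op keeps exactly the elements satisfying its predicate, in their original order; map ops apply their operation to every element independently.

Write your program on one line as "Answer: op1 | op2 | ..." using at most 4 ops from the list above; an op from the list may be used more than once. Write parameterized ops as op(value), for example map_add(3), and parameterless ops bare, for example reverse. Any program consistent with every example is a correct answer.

map_add(-1) | map_add(7) | filter_odd

Check, running the answer program on each example:
  [17, -31, -27, -27, -10, -11, 25, 48, -3, -13] -> [16, -32, -28, -28, -11, -12, 24, 47, -4, -14] -> [23, -25, -21, -21, -4, -5, 31, 54, 3, -7] -> [23, -25, -21, -21, -5, 31, 3, -7]
  [-37, -32, -7] -> [-38, -33, -8] -> [-31, -26, -1] -> [-31, -1]
  [36, -17, 0, 40, -33, 48, -14] -> [35, -18, -1, 39, -34, 47, -15] -> [42, -11, 6, 46, -27, 54, -8] -> [-11, -27]
  [-46, -28, 7] -> [-47, -29, 6] -> [-40, -22, 13] -> [13]
  [-28, 8, -45, 43] -> [-29, 7, -46, 42] -> [-22, 14, -39, 49] -> [-39, 49]
  [-29, -47, 23] -> [-30, -48, 22] -> [-23, -41, 29] -> [-23, -41, 29]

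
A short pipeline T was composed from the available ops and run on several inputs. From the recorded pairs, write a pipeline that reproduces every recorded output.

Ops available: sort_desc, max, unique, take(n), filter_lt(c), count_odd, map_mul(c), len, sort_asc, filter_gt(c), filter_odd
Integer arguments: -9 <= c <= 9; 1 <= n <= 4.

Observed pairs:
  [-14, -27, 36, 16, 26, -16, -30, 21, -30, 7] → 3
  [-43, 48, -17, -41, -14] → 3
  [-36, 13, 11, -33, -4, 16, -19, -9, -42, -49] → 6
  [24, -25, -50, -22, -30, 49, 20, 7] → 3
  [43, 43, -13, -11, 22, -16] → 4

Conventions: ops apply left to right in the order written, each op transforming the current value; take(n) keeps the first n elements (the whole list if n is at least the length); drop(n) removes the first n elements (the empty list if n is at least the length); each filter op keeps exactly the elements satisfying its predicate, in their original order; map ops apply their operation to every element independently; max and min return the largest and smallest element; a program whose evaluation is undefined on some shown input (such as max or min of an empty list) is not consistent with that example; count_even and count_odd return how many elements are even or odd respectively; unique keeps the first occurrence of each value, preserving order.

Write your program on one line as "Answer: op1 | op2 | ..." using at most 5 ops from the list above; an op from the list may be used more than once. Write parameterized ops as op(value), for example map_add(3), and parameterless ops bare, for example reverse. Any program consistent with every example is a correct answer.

sort_desc | filter_odd | sort_asc | len

Check, running the answer program on each example:
  [-14, -27, 36, 16, 26, -16, -30, 21, -30, 7] -> [36, 26, 21, 16, 7, -14, -16, -27, -30, -30] -> [21, 7, -27] -> [-27, 7, 21] -> 3
  [-43, 48, -17, -41, -14] -> [48, -14, -17, -41, -43] -> [-17, -41, -43] -> [-43, -41, -17] -> 3
  [-36, 13, 11, -33, -4, 16, -19, -9, -42, -49] -> [16, 13, 11, -4, -9, -19, -33, -36, -42, -49] -> [13, 11, -9, -19, -33, -49] -> [-49, -33, -19, -9, 11, 13] -> 6
  [24, -25, -50, -22, -30, 49, 20, 7] -> [49, 24, 20, 7, -22, -25, -30, -50] -> [49, 7, -25] -> [-25, 7, 49] -> 3
  [43, 43, -13, -11, 22, -16] -> [43, 43, 22, -11, -13, -16] -> [43, 43, -11, -13] -> [-13, -11, 43, 43] -> 4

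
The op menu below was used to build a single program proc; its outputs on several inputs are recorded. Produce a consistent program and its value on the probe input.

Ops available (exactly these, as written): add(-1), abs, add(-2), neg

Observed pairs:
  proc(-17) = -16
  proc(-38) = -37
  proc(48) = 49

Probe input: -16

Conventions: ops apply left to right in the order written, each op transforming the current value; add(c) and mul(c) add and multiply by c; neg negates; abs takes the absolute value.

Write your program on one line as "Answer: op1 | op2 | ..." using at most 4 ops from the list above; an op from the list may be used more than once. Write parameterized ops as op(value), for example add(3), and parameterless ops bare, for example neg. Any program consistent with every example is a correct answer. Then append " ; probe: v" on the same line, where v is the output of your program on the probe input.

neg | add(-1) | neg ; probe: -15

Check, running the answer program on each example:
  -17 -> 17 -> 16 -> -16
  -38 -> 38 -> 37 -> -37
  48 -> -48 -> -49 -> 49
  probe: -16 -> 16 -> 15 -> -15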